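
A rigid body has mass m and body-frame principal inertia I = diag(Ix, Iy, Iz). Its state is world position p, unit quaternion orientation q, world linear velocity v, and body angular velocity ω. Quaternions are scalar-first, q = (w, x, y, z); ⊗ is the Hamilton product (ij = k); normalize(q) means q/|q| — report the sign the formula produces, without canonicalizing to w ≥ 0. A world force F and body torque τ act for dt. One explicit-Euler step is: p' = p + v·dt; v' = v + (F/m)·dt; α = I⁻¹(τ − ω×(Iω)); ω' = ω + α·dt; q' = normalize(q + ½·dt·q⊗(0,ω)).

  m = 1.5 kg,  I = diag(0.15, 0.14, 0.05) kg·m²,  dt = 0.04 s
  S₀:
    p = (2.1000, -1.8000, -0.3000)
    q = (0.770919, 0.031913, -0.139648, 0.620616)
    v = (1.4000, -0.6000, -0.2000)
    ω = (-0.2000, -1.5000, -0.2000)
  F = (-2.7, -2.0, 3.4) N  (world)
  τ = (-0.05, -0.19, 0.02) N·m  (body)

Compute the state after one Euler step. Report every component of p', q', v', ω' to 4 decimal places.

angular accel α = (-0.1533, -1.3857, 0.4600)
new body rate ω' = (-0.2061, -1.5554, -0.1816)
Hamilton product q⊗(0,ω) = (-0.0789662, 0.8046698, -1.2741191, -0.2299829)
updated quaternion q' = (0.7690, 0.0480, -0.1651, 0.6157)
p + v·dt = (2.1560, -1.8240, -0.3080)
new velocity v' = (1.3280, -0.6533, -0.1093)

p' = (2.1560, -1.8240, -0.3080)
q' = (0.7690, 0.0480, -0.1651, 0.6157)
v' = (1.3280, -0.6533, -0.1093)
ω' = (-0.2061, -1.5554, -0.1816)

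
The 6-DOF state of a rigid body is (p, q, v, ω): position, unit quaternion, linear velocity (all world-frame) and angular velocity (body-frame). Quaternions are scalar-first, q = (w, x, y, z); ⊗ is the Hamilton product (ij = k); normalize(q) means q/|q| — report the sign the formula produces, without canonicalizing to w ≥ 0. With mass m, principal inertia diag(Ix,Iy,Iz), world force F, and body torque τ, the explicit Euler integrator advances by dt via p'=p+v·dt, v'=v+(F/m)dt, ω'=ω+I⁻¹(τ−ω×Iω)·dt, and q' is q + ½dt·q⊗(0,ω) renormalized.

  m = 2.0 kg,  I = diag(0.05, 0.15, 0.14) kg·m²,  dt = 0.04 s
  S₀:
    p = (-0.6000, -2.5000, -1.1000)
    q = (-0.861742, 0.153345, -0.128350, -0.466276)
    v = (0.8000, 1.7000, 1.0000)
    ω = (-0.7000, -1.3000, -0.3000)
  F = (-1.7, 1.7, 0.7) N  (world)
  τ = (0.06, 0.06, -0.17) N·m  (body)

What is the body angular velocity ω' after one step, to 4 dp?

gyro term ω×Iω = (-0.0039, -0.0189, 0.0910)
angular accel α = (1.2780, 0.5260, -1.8643)
ω + α·dt = (-0.6489, -1.2790, -0.3746)

ω' = (-0.6489, -1.2790, -0.3746)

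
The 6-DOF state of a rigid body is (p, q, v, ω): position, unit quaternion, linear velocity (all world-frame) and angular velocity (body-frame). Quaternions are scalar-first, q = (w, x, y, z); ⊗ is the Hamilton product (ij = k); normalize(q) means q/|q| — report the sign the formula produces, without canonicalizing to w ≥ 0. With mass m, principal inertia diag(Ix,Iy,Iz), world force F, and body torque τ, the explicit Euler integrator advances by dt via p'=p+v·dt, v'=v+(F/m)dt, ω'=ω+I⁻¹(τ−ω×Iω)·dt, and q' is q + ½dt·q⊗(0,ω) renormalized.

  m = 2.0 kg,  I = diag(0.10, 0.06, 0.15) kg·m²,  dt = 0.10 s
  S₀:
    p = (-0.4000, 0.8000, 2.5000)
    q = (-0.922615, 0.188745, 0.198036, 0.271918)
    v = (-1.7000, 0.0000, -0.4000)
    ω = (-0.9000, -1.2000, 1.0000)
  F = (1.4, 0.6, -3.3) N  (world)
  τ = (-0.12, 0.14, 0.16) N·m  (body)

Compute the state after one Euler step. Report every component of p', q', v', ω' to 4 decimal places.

p' = (-0.5700, 0.8000, 2.4600)
q' = (-0.9121, 0.2554, 0.2308, 0.2225)
v' = (-1.6300, 0.0300, -0.5650)
ω' = (-0.9120, -1.0417, 1.1355)

ω×(Iω) gyroscopic = (-0.1080, 0.0450, -0.0432)
α = I⁻¹(τ − ω×Iω) = (-0.1200, 1.5833, 1.3547)
ω + α·dt = (-0.9120, -1.0417, 1.1355)
Hamilton product q⊗(0,ω) = (0.1355957, 1.3546911, 0.6736668, -0.9708766)
q' = normalize(q + ½dt·q⊗(0,ω)) = (-0.9121, 0.2554, 0.2308, 0.2225)
a = (0.7000, 0.3000, -1.6500)
p + v·dt = (-0.5700, 0.8000, 2.4600)
v' = v + a·dt = (-1.6300, 0.0300, -0.5650)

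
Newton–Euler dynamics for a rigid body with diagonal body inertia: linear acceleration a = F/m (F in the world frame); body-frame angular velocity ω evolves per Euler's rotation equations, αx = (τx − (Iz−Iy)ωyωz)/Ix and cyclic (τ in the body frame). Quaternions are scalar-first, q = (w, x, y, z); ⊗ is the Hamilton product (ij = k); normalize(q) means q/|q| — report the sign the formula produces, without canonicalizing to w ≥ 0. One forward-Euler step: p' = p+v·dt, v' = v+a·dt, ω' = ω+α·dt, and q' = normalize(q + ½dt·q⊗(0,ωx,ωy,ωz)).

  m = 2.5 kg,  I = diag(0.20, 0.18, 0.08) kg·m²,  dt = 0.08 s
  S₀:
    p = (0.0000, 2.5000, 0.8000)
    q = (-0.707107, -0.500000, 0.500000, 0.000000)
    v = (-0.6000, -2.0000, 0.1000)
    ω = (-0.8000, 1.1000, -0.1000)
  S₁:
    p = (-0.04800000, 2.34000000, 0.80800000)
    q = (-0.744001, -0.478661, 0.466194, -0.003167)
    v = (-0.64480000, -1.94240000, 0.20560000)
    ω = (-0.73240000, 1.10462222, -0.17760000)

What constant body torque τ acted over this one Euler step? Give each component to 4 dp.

ω₁ − ω₀ = (0.06760000, 0.00462222, -0.07760000)
applied torque τ = (0.1800, 0.0200, -0.0600)

τ = (0.1800, 0.0200, -0.0600)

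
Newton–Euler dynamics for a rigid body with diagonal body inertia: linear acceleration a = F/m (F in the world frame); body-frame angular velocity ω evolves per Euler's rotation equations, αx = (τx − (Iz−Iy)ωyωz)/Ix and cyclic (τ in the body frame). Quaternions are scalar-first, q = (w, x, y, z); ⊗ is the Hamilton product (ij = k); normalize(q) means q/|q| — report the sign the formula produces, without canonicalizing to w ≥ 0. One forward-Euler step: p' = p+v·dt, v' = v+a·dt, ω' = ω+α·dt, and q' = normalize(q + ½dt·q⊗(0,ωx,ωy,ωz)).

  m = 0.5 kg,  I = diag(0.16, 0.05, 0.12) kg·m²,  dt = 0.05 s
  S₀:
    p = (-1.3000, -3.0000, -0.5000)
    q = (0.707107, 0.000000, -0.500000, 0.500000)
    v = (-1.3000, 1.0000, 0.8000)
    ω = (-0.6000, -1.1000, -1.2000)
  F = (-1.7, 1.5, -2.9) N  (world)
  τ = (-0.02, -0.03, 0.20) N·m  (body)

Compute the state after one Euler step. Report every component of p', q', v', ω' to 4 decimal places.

a = (-3.4000, 3.0000, -5.8000)
p + v·dt = (-1.3650, -2.9500, -0.4600)
v' = v + a·dt = (-1.4700, 1.1500, 0.5100)
gyro term ω×Iω = (0.0924, 0.0288, -0.0726)
(τ − ω×Iω)/I = (-0.7025, -1.1760, 2.2717)
ω' = ω + α·dt = (-0.6351, -1.1588, -1.0864)
q⊗(0,ω) = (0.0500000, 0.7257358, -1.0778177, -1.1485284)
q' = normalize(q + ½dt·q⊗(0,ω)) = (0.7077, 0.0181, -0.5265, 0.4708)

p' = (-1.3650, -2.9500, -0.4600)
q' = (0.7077, 0.0181, -0.5265, 0.4708)
v' = (-1.4700, 1.1500, 0.5100)
ω' = (-0.6351, -1.1588, -1.0864)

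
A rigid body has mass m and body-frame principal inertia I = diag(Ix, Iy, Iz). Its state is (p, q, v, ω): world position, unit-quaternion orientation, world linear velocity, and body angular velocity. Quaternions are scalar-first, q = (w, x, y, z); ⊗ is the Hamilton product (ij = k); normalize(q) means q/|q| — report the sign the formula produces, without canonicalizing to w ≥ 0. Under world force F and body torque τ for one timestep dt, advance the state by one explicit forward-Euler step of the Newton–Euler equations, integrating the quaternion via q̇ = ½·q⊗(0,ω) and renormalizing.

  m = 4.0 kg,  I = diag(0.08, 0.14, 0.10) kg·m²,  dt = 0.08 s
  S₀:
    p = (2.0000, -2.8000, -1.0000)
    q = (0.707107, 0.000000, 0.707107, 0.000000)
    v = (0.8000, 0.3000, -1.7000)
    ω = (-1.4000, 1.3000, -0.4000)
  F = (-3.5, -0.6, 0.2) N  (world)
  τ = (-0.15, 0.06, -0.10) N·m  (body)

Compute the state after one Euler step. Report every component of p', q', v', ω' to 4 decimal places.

angular accel α = (-2.1350, 0.5086, 0.0920)
ω + α·dt = (-1.5708, 1.3407, -0.3926)
q⊗(0,ω) = (-0.9192391, -1.2727926, 0.9192391, 0.7071070)
updated quaternion q' = (0.6683, -0.0508, 0.7416, 0.0282)
a = (-0.8750, -0.1500, 0.0500)
p' = p + v·dt = (2.0640, -2.7760, -1.1360)
new velocity v' = (0.7300, 0.2880, -1.6960)

p' = (2.0640, -2.7760, -1.1360)
q' = (0.6683, -0.0508, 0.7416, 0.0282)
v' = (0.7300, 0.2880, -1.6960)
ω' = (-1.5708, 1.3407, -0.3926)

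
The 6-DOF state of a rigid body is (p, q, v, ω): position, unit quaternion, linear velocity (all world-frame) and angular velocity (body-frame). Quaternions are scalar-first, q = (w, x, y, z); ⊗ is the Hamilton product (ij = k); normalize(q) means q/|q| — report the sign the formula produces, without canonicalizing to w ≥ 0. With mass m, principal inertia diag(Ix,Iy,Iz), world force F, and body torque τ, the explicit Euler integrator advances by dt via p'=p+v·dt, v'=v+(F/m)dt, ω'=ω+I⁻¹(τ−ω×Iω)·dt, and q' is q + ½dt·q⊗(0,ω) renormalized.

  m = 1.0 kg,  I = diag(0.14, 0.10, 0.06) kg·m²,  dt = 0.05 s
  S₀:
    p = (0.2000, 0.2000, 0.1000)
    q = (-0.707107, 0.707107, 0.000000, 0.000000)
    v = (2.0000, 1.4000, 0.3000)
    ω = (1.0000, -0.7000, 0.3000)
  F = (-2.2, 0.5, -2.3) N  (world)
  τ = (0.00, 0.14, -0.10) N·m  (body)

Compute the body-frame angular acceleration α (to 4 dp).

α = (-0.0600, 1.1600, -2.1333)

ω×(Iω) gyroscopic = (0.0084, 0.0240, 0.0280)
angular accel α = (-0.0600, 1.1600, -2.1333)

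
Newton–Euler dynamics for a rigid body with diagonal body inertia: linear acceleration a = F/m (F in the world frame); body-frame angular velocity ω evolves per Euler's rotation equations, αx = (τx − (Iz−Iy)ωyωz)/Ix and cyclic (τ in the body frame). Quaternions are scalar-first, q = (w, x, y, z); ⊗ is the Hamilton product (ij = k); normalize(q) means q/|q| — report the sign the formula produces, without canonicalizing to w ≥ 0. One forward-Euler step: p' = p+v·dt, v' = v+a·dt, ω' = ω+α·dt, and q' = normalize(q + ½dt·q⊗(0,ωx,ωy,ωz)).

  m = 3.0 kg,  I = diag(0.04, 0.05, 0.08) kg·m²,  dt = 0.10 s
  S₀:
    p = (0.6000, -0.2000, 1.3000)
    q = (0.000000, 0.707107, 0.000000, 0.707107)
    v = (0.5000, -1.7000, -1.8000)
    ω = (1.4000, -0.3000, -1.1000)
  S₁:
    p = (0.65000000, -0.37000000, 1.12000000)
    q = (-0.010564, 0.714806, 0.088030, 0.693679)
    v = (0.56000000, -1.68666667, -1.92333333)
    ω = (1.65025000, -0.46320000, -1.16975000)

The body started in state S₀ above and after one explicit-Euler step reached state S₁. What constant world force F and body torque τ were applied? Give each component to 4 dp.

F = (1.8000, 0.4000, -3.7000)
τ = (0.1100, -0.0200, -0.0600)

Δv = v₁−v₀ = (0.06000000, 0.01333333, -0.12333333)
m·(v₁−v₀)/dt = (1.8000, 0.4000, -3.7000)
rate change Δω = (0.25025000, -0.16320000, -0.06975000)
gyro term ω₀×Iω₀ = (0.0099, 0.0616, -0.0042)
applied torque τ = (0.1100, -0.0200, -0.0600)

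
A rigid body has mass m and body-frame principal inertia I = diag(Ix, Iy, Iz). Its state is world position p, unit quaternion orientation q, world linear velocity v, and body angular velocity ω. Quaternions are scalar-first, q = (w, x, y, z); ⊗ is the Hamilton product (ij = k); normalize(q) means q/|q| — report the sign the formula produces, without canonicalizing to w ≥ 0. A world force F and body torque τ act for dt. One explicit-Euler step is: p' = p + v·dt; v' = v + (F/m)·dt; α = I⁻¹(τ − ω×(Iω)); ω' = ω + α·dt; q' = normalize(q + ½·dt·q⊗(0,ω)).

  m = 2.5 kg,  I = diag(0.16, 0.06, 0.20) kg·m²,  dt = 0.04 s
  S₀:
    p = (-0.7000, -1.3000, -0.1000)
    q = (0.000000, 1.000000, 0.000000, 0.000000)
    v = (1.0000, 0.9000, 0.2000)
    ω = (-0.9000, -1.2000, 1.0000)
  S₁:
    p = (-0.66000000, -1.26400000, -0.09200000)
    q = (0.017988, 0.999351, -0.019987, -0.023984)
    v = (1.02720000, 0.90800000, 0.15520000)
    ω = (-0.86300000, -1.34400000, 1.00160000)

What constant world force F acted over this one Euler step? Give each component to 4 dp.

F = (1.7000, 0.5000, -2.8000)

v₁ − v₀ = (0.02720000, 0.00800000, -0.04480000)
m·(v₁−v₀)/dt = (1.7000, 0.5000, -2.8000)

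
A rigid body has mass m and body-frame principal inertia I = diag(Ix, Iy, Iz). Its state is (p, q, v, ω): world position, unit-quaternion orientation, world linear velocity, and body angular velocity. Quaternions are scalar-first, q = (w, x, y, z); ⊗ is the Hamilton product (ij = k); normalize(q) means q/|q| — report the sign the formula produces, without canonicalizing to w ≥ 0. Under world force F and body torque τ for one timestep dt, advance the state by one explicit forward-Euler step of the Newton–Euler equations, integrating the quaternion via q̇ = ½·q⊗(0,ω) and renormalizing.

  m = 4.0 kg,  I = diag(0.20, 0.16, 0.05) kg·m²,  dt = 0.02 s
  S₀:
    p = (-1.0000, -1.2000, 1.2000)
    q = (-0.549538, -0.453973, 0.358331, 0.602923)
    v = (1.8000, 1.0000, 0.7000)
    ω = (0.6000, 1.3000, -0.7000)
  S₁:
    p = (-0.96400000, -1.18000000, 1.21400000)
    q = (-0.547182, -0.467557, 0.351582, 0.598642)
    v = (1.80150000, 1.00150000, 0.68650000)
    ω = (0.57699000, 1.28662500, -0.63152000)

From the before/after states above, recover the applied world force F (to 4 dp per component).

F = (0.3000, 0.3000, -2.7000)

Δv = v₁−v₀ = (0.00150000, 0.00150000, -0.01350000)
m·(v₁−v₀)/dt = (0.3000, 0.3000, -2.7000)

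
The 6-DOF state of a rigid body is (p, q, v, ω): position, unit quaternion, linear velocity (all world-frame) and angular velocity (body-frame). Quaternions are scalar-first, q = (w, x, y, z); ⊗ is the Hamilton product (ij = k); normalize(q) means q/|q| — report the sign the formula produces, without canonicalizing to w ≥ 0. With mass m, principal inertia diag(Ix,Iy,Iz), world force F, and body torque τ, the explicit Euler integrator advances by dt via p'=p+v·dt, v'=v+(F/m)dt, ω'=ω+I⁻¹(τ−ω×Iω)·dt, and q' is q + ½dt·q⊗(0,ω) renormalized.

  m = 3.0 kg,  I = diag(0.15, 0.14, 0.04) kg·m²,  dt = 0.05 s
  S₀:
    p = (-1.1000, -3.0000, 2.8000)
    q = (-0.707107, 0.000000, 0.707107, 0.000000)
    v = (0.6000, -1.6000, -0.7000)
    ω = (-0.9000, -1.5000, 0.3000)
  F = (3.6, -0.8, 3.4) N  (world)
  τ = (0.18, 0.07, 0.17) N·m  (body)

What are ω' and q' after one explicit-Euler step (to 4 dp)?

ω' = (-0.8550, -1.4644, 0.5294)
q' = (-0.6799, 0.0212, 0.7329, 0.0106)

(τ − ω×Iω)/I = (0.9000, 0.7121, 4.5875)
ω' = ω + α·dt = (-0.8550, -1.4644, 0.5294)
2q̇ = q⊗(0,ω) = (1.0606605, 0.8485284, 1.0606605, 0.4242642)
updated quaternion q' = (-0.6799, 0.0212, 0.7329, 0.0106)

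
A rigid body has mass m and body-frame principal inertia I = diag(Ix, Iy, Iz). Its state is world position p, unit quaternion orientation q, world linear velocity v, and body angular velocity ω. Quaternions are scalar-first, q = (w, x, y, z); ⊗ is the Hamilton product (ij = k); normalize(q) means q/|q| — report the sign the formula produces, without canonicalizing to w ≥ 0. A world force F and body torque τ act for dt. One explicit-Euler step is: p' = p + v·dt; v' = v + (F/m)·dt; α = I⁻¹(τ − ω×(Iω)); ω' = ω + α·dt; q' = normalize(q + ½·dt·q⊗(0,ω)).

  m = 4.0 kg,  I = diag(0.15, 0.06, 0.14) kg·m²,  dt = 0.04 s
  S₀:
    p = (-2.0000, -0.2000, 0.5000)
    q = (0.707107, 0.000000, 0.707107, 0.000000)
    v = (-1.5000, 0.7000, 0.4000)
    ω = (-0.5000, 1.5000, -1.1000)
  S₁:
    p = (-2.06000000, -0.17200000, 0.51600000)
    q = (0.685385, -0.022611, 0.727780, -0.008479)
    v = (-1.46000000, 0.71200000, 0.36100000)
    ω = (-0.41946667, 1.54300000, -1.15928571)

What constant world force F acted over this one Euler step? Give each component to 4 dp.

Δv = v₁−v₀ = (0.04000000, 0.01200000, -0.03900000)
F = m·Δv/dt = (4.0000, 1.2000, -3.9000)

F = (4.0000, 1.2000, -3.9000)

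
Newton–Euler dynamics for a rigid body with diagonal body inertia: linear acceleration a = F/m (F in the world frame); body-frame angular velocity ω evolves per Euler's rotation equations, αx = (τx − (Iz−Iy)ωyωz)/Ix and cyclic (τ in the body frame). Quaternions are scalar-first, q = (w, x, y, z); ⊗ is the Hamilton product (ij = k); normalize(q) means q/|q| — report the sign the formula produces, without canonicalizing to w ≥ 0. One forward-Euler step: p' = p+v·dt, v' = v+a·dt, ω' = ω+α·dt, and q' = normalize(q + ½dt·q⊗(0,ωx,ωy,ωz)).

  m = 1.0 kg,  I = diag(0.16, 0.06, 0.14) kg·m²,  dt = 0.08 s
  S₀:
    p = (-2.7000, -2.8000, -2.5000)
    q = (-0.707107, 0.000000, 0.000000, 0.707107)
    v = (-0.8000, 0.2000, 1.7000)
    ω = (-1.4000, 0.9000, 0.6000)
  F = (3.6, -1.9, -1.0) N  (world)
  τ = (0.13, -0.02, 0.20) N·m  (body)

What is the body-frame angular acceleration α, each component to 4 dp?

α = (0.5425, -0.0533, 0.5286)

ω×(Iω) gyroscopic = (0.0432, -0.0168, 0.1260)
(τ − ω×Iω)/I = (0.5425, -0.0533, 0.5286)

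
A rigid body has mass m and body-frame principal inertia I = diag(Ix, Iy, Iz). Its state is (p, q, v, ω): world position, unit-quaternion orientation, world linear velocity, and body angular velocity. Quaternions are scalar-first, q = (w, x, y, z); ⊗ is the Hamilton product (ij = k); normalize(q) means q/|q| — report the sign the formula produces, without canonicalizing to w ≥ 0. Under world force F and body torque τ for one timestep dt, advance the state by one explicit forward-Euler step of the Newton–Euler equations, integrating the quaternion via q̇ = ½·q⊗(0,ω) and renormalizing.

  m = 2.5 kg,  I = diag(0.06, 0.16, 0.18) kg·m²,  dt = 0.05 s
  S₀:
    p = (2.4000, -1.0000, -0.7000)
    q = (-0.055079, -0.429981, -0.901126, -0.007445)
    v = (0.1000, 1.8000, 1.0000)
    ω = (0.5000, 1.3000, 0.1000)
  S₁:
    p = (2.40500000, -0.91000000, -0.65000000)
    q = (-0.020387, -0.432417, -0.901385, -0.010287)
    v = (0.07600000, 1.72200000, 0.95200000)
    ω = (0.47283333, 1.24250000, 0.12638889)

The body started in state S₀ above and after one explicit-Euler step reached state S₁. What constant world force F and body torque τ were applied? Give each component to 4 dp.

F = (-1.2000, -3.9000, -2.4000)
τ = (-0.0300, -0.1900, 0.1600)

ω₁ − ω₀ = (-0.02716667, -0.05750000, 0.02638889)
applied torque τ = (-0.0300, -0.1900, 0.1600)
v₁ − v₀ = (-0.02400000, -0.07800000, -0.04800000)
applied force F = (-1.2000, -3.9000, -2.4000)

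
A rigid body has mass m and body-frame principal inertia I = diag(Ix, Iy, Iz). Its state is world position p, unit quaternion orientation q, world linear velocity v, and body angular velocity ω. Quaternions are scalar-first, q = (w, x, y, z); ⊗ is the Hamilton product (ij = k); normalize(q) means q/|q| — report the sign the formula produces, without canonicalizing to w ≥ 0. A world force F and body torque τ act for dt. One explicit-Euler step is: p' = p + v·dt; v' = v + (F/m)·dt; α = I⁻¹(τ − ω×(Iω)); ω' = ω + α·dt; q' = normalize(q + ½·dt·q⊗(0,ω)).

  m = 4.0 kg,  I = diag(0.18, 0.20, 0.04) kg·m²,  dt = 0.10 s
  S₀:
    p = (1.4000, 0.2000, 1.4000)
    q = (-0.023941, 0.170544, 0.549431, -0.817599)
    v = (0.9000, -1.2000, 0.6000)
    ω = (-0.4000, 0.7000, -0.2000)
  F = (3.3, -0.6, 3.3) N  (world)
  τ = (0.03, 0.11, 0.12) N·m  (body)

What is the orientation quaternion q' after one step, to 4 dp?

q' = (-0.0479, 0.1940, 0.5662, -0.7997)

q⊗(0,ω) = (-0.4799039, 0.4720095, 0.3443897, 0.3439414)
q + ½dt·q⊗(0,ω), renormalized = (-0.0479, 0.1940, 0.5662, -0.7997)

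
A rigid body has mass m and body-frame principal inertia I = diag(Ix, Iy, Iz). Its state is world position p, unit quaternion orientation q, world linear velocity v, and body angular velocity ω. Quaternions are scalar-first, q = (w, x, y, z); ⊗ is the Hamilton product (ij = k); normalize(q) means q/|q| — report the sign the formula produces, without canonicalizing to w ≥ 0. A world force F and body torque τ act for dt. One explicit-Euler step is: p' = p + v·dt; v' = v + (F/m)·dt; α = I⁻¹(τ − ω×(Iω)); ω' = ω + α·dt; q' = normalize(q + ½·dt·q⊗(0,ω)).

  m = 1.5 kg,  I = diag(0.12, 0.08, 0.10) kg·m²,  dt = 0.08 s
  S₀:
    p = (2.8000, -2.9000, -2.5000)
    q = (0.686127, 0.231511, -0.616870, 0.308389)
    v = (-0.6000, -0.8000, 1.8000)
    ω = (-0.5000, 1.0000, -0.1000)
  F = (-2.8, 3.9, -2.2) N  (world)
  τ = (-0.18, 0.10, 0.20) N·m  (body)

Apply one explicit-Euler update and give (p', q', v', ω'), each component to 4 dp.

p' = p + v·dt = (2.7520, -2.9640, -2.3560)
new velocity v' = (-0.7493, -0.5920, 1.6827)
gyro term ω×Iω = (-0.0020, 0.0010, 0.0200)
α = I⁻¹(τ − ω×Iω) = (-1.4833, 1.2375, 1.8000)
ω + α·dt = (-0.6187, 1.0990, 0.0440)
q⊗(0,ω) = (0.7634644, -0.5897655, 0.5550836, -0.1455367)
q + ½dt·q⊗(0,ω), renormalized = (0.7159, 0.2077, -0.5941, 0.3023)

p' = (2.7520, -2.9640, -2.3560)
q' = (0.7159, 0.2077, -0.5941, 0.3023)
v' = (-0.7493, -0.5920, 1.6827)
ω' = (-0.6187, 1.0990, 0.0440)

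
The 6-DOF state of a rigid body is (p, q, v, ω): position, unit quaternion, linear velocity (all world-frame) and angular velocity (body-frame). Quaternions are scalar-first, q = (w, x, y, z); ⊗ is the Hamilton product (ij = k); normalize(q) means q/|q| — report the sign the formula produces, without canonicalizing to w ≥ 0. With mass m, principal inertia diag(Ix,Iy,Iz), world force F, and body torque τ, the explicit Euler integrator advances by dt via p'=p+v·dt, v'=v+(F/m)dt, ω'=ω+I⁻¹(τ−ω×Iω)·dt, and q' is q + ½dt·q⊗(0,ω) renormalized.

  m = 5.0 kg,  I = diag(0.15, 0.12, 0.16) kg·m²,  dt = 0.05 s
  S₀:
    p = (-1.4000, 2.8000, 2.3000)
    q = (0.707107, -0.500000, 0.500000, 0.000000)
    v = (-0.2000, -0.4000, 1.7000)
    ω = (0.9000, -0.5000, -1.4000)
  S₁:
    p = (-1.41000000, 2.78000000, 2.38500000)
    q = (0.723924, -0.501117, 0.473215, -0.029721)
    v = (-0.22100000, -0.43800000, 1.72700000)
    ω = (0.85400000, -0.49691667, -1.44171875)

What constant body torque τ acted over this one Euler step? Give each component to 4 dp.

τ = (-0.1100, 0.0200, -0.1200)

rate change Δω = (-0.04600000, 0.00308333, -0.04171875)
I·α + gyro = (-0.1100, 0.0200, -0.1200)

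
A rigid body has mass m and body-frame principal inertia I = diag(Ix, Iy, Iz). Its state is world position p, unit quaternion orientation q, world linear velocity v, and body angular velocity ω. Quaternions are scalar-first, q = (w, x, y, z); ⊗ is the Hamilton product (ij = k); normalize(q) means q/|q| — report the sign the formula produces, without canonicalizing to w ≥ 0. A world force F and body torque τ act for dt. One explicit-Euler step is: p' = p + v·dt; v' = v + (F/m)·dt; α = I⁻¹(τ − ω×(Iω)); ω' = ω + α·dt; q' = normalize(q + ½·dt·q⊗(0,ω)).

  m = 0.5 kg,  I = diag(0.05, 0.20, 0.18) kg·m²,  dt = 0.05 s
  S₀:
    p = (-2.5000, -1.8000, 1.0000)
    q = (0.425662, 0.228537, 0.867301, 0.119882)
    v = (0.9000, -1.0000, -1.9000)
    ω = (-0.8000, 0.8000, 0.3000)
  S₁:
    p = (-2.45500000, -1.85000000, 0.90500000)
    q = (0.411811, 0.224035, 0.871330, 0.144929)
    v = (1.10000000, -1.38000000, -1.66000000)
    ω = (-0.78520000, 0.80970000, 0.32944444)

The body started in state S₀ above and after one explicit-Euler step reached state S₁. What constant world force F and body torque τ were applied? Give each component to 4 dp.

velocity change Δv = (0.20000000, -0.38000000, 0.24000000)
applied force F = (2.0000, -3.8000, 2.4000)
Δω = ω₁−ω₀ = (0.01480000, 0.00970000, 0.02944444)
applied torque τ = (0.0100, 0.0700, 0.0100)

F = (2.0000, -3.8000, 2.4000)
τ = (0.0100, 0.0700, 0.0100)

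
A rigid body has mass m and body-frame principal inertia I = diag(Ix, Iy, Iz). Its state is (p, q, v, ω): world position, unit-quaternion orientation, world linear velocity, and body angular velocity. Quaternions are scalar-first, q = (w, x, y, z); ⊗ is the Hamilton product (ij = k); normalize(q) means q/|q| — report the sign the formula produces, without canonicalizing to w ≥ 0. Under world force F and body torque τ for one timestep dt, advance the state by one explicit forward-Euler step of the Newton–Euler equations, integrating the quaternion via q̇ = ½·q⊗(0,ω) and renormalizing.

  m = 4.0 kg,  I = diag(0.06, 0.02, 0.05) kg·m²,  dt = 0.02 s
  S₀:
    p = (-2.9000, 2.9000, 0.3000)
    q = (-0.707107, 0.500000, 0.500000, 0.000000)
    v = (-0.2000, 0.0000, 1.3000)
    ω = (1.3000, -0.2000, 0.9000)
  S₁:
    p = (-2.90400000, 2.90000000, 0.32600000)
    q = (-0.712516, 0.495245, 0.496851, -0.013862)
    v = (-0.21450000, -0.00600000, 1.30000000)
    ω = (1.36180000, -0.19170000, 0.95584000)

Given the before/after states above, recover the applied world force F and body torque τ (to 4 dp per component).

ω₁ − ω₀ = (0.06180000, 0.00830000, 0.05584000)
ω₀×(Iω₀) = (-0.0054, 0.0117, 0.0104)
τ = I·(Δω/dt) + ω₀×(Iω₀) = (0.1800, 0.0200, 0.1500)
v₁ − v₀ = (-0.01450000, -0.00600000, 0.00000000)
F = m·Δv/dt = (-2.9000, -1.2000, 0.0000)

F = (-2.9000, -1.2000, 0.0000)
τ = (0.1800, 0.0200, 0.1500)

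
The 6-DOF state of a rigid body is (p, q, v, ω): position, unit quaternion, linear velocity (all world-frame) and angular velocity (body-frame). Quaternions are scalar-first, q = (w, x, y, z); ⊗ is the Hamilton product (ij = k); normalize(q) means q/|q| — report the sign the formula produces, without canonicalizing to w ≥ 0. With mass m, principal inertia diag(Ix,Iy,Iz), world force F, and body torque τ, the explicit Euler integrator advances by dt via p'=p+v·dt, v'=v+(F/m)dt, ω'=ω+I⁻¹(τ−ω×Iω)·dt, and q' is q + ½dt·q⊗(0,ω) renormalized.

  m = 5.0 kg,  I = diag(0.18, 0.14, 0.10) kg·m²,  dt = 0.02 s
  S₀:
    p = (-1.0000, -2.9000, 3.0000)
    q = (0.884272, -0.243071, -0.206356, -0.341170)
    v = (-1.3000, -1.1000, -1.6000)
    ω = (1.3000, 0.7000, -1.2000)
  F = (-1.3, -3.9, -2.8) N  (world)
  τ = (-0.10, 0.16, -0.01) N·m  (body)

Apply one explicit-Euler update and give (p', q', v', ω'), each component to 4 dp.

angular accel α = (-0.7422, 2.0343, 0.2640)
new body rate ω' = (1.2852, 0.7407, -1.1947)
Hamilton product q⊗(0,ω) = (0.0510375, 1.6359998, -0.1162158, -0.9630133)
updated quaternion q' = (0.8846, -0.2267, -0.2075, -0.3507)
new position p' = (-1.0260, -2.9220, 2.9680)
v' = v + a·dt = (-1.3052, -1.1156, -1.6112)

p' = (-1.0260, -2.9220, 2.9680)
q' = (0.8846, -0.2267, -0.2075, -0.3507)
v' = (-1.3052, -1.1156, -1.6112)
ω' = (1.2852, 0.7407, -1.1947)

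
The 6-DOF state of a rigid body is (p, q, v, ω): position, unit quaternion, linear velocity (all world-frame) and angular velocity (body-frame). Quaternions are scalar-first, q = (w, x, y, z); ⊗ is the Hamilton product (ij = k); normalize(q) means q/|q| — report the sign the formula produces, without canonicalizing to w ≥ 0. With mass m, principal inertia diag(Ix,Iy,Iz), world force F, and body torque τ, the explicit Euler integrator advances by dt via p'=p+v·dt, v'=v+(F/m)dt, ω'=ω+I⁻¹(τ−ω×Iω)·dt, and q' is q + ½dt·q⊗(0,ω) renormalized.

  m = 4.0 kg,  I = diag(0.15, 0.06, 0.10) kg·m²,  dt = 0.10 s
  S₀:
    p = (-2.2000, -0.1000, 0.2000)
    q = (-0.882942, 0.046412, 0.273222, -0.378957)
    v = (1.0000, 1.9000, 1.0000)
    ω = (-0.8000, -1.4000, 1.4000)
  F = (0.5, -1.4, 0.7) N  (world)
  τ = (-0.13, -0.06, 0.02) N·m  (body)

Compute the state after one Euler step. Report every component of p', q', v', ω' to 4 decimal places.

gyro term ω×Iω = (-0.0784, -0.0560, -0.1008)
angular accel α = (-0.3440, -0.0667, 1.2080)
ω' = ω + α·dt = (-0.8344, -1.4067, 1.5208)
Hamilton product q⊗(0,ω) = (0.9501802, 0.5583246, 1.4743076, -1.0825180)
updated quaternion q' = (-0.8307, 0.0739, 0.3450, -0.4306)
a = F/m = (0.1250, -0.3500, 0.1750)
p' = p + v·dt = (-2.1000, 0.0900, 0.3000)
v + (F/m)dt = (1.0125, 1.8650, 1.0175)

p' = (-2.1000, 0.0900, 0.3000)
q' = (-0.8307, 0.0739, 0.3450, -0.4306)
v' = (1.0125, 1.8650, 1.0175)
ω' = (-0.8344, -1.4067, 1.5208)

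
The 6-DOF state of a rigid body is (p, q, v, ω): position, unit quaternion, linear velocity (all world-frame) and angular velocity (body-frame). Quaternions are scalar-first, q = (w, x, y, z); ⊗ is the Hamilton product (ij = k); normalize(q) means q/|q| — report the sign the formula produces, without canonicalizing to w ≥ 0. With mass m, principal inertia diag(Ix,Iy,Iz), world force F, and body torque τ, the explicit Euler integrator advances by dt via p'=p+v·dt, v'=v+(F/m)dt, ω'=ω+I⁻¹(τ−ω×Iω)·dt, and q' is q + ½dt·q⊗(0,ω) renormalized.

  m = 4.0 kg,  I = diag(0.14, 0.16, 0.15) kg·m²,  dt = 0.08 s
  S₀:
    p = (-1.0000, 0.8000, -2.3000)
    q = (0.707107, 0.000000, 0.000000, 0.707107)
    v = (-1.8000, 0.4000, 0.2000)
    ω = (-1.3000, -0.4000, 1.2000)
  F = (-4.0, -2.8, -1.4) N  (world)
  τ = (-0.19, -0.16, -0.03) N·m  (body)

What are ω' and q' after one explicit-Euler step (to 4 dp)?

angular accel α = (-1.3914, -1.0975, -0.2693)
new body rate ω' = (-1.4113, -0.4878, 1.1785)
q⊗(0,ω) = (-0.8485284, -0.6363963, -1.2020819, 0.8485284)
q' = normalize(q + ½dt·q⊗(0,ω)) = (0.6714, -0.0254, -0.0480, 0.7391)

ω' = (-1.4113, -0.4878, 1.1785)
q' = (0.6714, -0.0254, -0.0480, 0.7391)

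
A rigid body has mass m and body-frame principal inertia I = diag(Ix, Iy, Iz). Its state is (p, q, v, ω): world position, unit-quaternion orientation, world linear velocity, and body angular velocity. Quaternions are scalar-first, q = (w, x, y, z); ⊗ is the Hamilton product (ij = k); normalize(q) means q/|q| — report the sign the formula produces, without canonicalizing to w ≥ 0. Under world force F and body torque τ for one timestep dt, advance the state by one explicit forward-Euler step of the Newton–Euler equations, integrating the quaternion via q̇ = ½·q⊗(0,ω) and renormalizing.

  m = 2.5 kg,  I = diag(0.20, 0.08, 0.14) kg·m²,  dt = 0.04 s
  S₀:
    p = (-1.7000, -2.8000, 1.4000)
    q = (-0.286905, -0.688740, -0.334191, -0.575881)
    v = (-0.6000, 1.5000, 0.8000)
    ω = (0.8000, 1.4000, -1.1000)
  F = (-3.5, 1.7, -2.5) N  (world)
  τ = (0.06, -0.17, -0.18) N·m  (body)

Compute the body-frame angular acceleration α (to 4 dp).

α = (0.7620, -1.4650, -0.3257)

ω×(Iω) gyroscopic = (-0.0924, -0.0528, -0.1344)
(τ − ω×Iω)/I = (0.7620, -1.4650, -0.3257)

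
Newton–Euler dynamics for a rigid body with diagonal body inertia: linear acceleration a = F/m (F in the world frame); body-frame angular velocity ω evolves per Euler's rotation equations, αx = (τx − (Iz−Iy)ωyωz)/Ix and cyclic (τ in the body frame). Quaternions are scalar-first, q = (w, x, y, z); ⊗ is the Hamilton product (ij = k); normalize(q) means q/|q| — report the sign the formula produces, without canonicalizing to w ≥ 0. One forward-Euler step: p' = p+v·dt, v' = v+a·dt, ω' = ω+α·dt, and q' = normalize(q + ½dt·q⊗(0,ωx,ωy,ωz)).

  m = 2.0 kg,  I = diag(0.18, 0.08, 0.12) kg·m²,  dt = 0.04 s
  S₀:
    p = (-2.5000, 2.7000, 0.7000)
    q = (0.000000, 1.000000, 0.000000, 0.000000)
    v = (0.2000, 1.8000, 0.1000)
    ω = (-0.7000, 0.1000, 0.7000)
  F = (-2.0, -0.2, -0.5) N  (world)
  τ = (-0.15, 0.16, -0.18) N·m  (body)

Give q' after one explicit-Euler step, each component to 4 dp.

q⊗(0,ω) = (0.7000000, 0.0000000, -0.7000000, 0.1000000)
q' = normalize(q + ½dt·q⊗(0,ω)) = (0.0140, 0.9998, -0.0140, 0.0020)

q' = (0.0140, 0.9998, -0.0140, 0.0020)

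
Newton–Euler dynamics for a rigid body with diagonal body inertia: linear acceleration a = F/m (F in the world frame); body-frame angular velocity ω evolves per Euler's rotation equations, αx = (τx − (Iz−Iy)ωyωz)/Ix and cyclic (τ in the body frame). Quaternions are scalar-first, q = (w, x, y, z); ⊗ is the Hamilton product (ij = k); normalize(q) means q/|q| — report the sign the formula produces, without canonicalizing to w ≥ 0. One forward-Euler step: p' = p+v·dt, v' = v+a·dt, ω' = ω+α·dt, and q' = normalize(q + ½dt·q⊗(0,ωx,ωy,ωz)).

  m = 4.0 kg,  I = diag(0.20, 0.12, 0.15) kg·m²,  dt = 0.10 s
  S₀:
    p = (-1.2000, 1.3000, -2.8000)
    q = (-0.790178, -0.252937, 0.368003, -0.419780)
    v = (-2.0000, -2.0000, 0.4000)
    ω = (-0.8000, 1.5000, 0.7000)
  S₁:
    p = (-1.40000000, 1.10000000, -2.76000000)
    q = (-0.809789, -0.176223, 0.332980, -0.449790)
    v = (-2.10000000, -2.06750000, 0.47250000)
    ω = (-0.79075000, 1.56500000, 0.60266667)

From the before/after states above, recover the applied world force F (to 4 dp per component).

F = (-4.0000, -2.7000, 2.9000)

Δv = v₁−v₀ = (-0.10000000, -0.06750000, 0.07250000)
m·(v₁−v₀)/dt = (-4.0000, -2.7000, 2.9000)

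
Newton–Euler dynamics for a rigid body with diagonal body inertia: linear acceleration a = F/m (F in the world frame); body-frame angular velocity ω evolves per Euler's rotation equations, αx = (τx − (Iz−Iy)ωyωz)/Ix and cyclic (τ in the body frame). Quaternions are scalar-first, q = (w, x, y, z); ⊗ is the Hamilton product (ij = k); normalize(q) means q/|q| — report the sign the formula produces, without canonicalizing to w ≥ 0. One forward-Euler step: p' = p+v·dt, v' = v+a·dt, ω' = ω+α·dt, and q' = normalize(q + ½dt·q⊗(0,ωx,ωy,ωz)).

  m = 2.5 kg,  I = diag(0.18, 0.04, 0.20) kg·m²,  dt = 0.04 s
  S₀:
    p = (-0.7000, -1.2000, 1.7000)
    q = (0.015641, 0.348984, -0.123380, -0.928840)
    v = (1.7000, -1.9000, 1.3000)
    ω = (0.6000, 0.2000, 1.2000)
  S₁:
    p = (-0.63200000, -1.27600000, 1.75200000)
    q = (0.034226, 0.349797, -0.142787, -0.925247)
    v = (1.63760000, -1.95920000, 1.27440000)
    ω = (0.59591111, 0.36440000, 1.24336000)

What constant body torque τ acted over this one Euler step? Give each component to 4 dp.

τ = (0.0200, 0.1500, 0.2000)

ω₁ − ω₀ = (-0.00408889, 0.16440000, 0.04336000)
I·α + gyro = (0.0200, 0.1500, 0.2000)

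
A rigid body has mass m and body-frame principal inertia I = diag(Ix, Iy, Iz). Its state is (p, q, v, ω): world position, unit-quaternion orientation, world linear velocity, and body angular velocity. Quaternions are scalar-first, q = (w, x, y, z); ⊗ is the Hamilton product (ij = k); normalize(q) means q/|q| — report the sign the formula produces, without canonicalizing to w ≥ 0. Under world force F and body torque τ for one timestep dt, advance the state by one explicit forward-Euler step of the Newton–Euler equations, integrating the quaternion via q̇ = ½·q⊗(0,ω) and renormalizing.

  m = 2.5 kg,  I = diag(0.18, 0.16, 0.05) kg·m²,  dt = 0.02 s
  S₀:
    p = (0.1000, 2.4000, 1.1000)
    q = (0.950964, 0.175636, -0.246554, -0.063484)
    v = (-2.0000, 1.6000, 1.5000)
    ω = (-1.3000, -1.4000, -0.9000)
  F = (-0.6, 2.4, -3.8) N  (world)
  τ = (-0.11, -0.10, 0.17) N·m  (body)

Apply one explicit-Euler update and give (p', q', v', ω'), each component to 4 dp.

a = F/m = (-0.2400, 0.9600, -1.5200)
new position p' = (0.0600, 2.4320, 1.1300)
new velocity v' = (-2.0048, 1.6192, 1.4696)
gyro term ω×Iω = (-0.1386, 0.1521, -0.0364)
angular accel α = (0.1589, -1.5756, 4.1280)
ω + α·dt = (-1.2968, -1.4315, -0.8174)
2q̇ = q⊗(0,ω) = (-0.1739844, -1.1032322, -1.0907480, -1.4222782)
q' = normalize(q + ½dt·q⊗(0,ω)) = (0.9490, 0.1646, -0.2574, -0.0777)

p' = (0.0600, 2.4320, 1.1300)
q' = (0.9490, 0.1646, -0.2574, -0.0777)
v' = (-2.0048, 1.6192, 1.4696)
ω' = (-1.2968, -1.4315, -0.8174)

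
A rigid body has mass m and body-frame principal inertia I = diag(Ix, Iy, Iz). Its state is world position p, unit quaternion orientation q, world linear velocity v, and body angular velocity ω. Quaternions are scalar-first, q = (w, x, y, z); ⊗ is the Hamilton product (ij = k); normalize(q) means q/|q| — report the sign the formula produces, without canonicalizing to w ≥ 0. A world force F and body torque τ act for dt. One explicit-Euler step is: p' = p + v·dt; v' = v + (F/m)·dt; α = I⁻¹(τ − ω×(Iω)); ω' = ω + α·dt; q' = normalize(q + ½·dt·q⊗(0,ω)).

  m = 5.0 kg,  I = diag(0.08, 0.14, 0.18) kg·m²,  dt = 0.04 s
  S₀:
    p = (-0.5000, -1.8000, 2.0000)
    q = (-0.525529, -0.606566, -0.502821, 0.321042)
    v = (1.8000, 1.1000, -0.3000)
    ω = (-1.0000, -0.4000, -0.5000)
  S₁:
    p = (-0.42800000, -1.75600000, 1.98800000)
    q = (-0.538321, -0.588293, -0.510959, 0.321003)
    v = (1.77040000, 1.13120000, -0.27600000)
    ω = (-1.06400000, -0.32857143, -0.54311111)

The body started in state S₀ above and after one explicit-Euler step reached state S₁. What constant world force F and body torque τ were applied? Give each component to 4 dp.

F = (-3.7000, 3.9000, 3.0000)
τ = (-0.1200, 0.2000, -0.1700)

ω₁ − ω₀ = (-0.06400000, 0.07142857, -0.04311111)
ω₀×(Iω₀) = (0.0080, -0.0500, 0.0240)
applied torque τ = (-0.1200, 0.2000, -0.1700)
velocity change Δv = (-0.02960000, 0.03120000, 0.02400000)
F = m·Δv/dt = (-3.7000, 3.9000, 3.0000)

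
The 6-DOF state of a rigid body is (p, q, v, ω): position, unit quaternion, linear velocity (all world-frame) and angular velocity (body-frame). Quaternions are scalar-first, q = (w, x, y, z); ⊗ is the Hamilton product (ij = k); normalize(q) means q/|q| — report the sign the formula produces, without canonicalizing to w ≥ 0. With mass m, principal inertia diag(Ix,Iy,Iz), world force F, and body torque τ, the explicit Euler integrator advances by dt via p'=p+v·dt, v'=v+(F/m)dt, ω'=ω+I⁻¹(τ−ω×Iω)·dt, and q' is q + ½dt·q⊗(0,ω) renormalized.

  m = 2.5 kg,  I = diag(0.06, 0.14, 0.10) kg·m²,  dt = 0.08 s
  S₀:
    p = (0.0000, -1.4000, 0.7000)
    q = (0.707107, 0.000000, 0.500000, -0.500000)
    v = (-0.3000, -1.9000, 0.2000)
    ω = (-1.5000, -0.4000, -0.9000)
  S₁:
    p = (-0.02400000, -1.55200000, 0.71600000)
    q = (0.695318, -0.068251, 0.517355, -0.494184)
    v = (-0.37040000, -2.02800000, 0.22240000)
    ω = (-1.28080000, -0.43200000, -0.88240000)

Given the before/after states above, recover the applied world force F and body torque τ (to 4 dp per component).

Δω = ω₁−ω₀ = (0.21920000, -0.03200000, 0.01760000)
precession coupling = (-0.0144, -0.0540, 0.0480)
I·α + gyro = (0.1500, -0.1100, 0.0700)
Δv = v₁−v₀ = (-0.07040000, -0.12800000, 0.02240000)
applied force F = (-2.2000, -4.0000, 0.7000)

F = (-2.2000, -4.0000, 0.7000)
τ = (0.1500, -0.1100, 0.0700)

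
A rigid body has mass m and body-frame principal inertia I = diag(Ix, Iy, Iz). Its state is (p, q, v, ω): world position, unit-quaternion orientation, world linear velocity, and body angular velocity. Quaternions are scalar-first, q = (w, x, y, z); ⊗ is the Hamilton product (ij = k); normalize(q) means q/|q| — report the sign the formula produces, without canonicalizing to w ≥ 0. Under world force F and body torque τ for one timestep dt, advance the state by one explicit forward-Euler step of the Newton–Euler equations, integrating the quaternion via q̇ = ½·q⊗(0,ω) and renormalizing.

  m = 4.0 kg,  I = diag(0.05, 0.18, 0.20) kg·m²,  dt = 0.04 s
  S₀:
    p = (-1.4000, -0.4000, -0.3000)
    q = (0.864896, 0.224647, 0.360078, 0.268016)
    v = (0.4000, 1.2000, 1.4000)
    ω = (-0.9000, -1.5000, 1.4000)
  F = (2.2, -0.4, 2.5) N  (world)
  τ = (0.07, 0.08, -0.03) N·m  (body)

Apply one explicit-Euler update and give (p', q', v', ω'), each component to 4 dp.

p' = (-1.3840, -0.3520, -0.2440)
q' = (0.8714, 0.2270, 0.3227, 0.2917)
v' = (0.4220, 1.1960, 1.4250)
ω' = (-0.8104, -1.5242, 1.3589)

a = F/m = (0.5500, -0.1000, 0.6250)
p' = p + v·dt = (-1.3840, -0.3520, -0.2440)
v' = v + a·dt = (0.4220, 1.1960, 1.4250)
angular accel α = (2.2400, -0.6056, -1.0275)
ω + α·dt = (-0.8104, -1.5242, 1.3589)
Hamilton product q⊗(0,ω) = (0.3670769, 0.1277268, -1.8530642, 1.1979541)
updated quaternion q' = (0.8714, 0.2270, 0.3227, 0.2917)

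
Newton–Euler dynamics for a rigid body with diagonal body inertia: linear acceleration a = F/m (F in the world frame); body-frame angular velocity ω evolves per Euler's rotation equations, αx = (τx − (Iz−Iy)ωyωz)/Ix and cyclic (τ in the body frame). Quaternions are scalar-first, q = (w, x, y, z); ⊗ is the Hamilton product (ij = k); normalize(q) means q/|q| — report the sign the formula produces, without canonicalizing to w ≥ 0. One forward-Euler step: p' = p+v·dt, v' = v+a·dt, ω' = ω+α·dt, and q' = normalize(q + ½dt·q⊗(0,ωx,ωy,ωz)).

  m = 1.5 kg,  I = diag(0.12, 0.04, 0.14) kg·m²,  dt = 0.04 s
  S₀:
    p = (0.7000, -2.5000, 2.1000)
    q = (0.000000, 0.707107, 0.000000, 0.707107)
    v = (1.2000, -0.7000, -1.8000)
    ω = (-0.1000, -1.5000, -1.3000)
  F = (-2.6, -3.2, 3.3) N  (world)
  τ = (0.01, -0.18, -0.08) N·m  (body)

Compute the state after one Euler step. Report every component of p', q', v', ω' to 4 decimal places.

ω×(Iω) gyroscopic = (0.1950, -0.0026, -0.0120)
angular accel α = (-1.5417, -4.4350, -0.4857)
ω + α·dt = (-0.1617, -1.6774, -1.3194)
q⊗(0,ω) = (0.9899498, 1.0606605, 0.8485284, -1.0606605)
q + ½dt·q⊗(0,ω), renormalized = (0.0198, 0.7277, 0.0170, 0.6854)
new position p' = (0.7480, -2.5280, 2.0280)
new velocity v' = (1.1307, -0.7853, -1.7120)

p' = (0.7480, -2.5280, 2.0280)
q' = (0.0198, 0.7277, 0.0170, 0.6854)
v' = (1.1307, -0.7853, -1.7120)
ω' = (-0.1617, -1.6774, -1.3194)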